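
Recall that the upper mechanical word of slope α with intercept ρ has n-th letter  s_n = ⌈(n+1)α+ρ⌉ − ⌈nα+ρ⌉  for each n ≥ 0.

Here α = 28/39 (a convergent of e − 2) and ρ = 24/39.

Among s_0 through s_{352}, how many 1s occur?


#1s = Σ_{n=0}^{352} s_n = Σ_{n=0}^{352} (⌈(n+1)α+ρ⌉ − ⌈nα+ρ⌉)
the sum telescopes: every ⌈nα+ρ⌉ with 0 < n < 353 appears once with + and once with −, leaving ⌈353α+ρ⌉ − ⌈0·α+ρ⌉
353α + ρ = (353·28 + 24) / 39 = 9908/39
ρ = 24/39
⌈9908/39⌉ = 255,  ⌈24/39⌉ = 1
#1s = 255 − 1 = 254

254


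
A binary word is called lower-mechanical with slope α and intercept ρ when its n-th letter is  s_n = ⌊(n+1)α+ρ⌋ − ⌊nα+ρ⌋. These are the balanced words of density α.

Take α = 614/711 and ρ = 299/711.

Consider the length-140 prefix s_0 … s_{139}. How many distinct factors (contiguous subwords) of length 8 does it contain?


9

t_n = ⌊(n·614+299)/711⌋ for n = 0 … 140:
  n=0…9: ⌊299/711⌋=0 ⌊913/711⌋=1 ⌊1527/711⌋=2 ⌊2141/711⌋=3 ⌊2755/711⌋=3 ⌊3369/711⌋=4 ⌊3983/711⌋=5 ⌊4597/711⌋=6 ⌊5211/711⌋=7 ⌊5825/711⌋=8
  n=10…19: ⌊6439/711⌋=9 ⌊7053/711⌋=9 ⌊7667/711⌋=10 ⌊8281/711⌋=11 ⌊8895/711⌋=12 ⌊9509/711⌋=13 ⌊10123/711⌋=14 ⌊10737/711⌋=15 ⌊11351/711⌋=15 ⌊11965/711⌋=16
  n=20…29: ⌊12579/711⌋=17 ⌊13193/711⌋=18 ⌊13807/711⌋=19 ⌊14421/711⌋=20 ⌊15035/711⌋=21 ⌊15649/711⌋=22 ⌊16263/711⌋=22 ⌊16877/711⌋=23 ⌊17491/711⌋=24 ⌊18105/711⌋=25
  n=30…39: ⌊18719/711⌋=26 ⌊19333/711⌋=27 ⌊19947/711⌋=28 ⌊20561/711⌋=28 ⌊21175/711⌋=29 ⌊21789/711⌋=30 ⌊22403/711⌋=31 ⌊23017/711⌋=32 ⌊23631/711⌋=33 ⌊24245/711⌋=34
  n=40…49: ⌊24859/711⌋=34 ⌊25473/711⌋=35 ⌊26087/711⌋=36 ⌊26701/711⌋=37 ⌊27315/711⌋=38 ⌊27929/711⌋=39 ⌊28543/711⌋=40 ⌊29157/711⌋=41 ⌊29771/711⌋=41 ⌊30385/711⌋=42
  n=50…59: ⌊30999/711⌋=43 ⌊31613/711⌋=44 ⌊32227/711⌋=45 ⌊32841/711⌋=46 ⌊33455/711⌋=47 ⌊34069/711⌋=47 ⌊34683/711⌋=48 ⌊35297/711⌋=49 ⌊35911/711⌋=50 ⌊36525/711⌋=51
  n=60…69: ⌊37139/711⌋=52 ⌊37753/711⌋=53 ⌊38367/711⌋=53 ⌊38981/711⌋=54 ⌊39595/711⌋=55 ⌊40209/711⌋=56 ⌊40823/711⌋=57 ⌊41437/711⌋=58 ⌊42051/711⌋=59 ⌊42665/711⌋=60
  n=70…79: ⌊43279/711⌋=60 ⌊43893/711⌋=61 ⌊44507/711⌋=62 ⌊45121/711⌋=63 ⌊45735/711⌋=64 ⌊46349/711⌋=65 ⌊46963/711⌋=66 ⌊47577/711⌋=66 ⌊48191/711⌋=67 ⌊48805/711⌋=68
  n=80…89: ⌊49419/711⌋=69 ⌊50033/711⌋=70 ⌊50647/711⌋=71 ⌊51261/711⌋=72 ⌊51875/711⌋=72 ⌊52489/711⌋=73 ⌊53103/711⌋=74 ⌊53717/711⌋=75 ⌊54331/711⌋=76 ⌊54945/711⌋=77
  n=90…99: ⌊55559/711⌋=78 ⌊56173/711⌋=79 ⌊56787/711⌋=79 ⌊57401/711⌋=80 ⌊58015/711⌋=81 ⌊58629/711⌋=82 ⌊59243/711⌋=83 ⌊59857/711⌋=84 ⌊60471/711⌋=85 ⌊61085/711⌋=85
  n=100…109: ⌊61699/711⌋=86 ⌊62313/711⌋=87 ⌊62927/711⌋=88 ⌊63541/711⌋=89 ⌊64155/711⌋=90 ⌊64769/711⌋=91 ⌊65383/711⌋=91 ⌊65997/711⌋=92 ⌊66611/711⌋=93 ⌊67225/711⌋=94
  n=110…119: ⌊67839/711⌋=95 ⌊68453/711⌋=96 ⌊69067/711⌋=97 ⌊69681/711⌋=98 ⌊70295/711⌋=98 ⌊70909/711⌋=99 ⌊71523/711⌋=100 ⌊72137/711⌋=101 ⌊72751/711⌋=102 ⌊73365/711⌋=103
  n=120…129: ⌊73979/711⌋=104 ⌊74593/711⌋=104 ⌊75207/711⌋=105 ⌊75821/711⌋=106 ⌊76435/711⌋=107 ⌊77049/711⌋=108 ⌊77663/711⌋=109 ⌊78277/711⌋=110 ⌊78891/711⌋=110 ⌊79505/711⌋=111
  n=130…139: ⌊80119/711⌋=112 ⌊80733/711⌋=113 ⌊81347/711⌋=114 ⌊81961/711⌋=115 ⌊82575/711⌋=116 ⌊83189/711⌋=117 ⌊83803/711⌋=117 ⌊84417/711⌋=118 ⌊85031/711⌋=119 ⌊85645/711⌋=120
  n=140: ⌊86259/711⌋=121
s_n = t_(n+1) − t_n for n = 0 … 139 gives
prefix = 11101111110111111011111110111111011111101111111011111101111110111111101111110111111011111110111111011111101111111011111101111110111111101111
slide a length-8 window over [0..7] … [132..139] (133 windows); first occurrence of each distinct factor:
  [  0..  7] 11101111
  [  1..  8] 11011111
  [  2..  9] 10111111
  [  3.. 10] 01111110
  [  4.. 11] 11111101
  [  5.. 12] 11111011
  [  6.. 13] 11110111
  [ 17.. 24] 01111111
  [ 18.. 25] 11111110
  (the other 124 windows repeat one of these)
distinct factors: {01111110, 01111111, 10111111, 11011111, 11101111, 11110111, 11111011, 11111101, 11111110}
count = 9  (Sturmian bound for length 8 is 9)


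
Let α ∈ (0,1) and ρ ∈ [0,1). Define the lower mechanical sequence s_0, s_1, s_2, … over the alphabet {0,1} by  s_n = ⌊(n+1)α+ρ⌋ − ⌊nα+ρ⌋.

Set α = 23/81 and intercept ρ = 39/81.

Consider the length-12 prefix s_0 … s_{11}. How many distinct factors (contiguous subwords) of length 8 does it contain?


t_n = ⌊(n·23+39)/81⌋ for n = 0 … 12:
  n=0…9: ⌊39/81⌋=0 ⌊62/81⌋=0 ⌊85/81⌋=1 ⌊108/81⌋=1 ⌊131/81⌋=1 ⌊154/81⌋=1 ⌊177/81⌋=2 ⌊200/81⌋=2 ⌊223/81⌋=2 ⌊246/81⌋=3
  n=10…12: ⌊269/81⌋=3 ⌊292/81⌋=3 ⌊315/81⌋=3
s_n = t_(n+1) − t_n for n = 0 … 11 gives
prefix = 010001001000
slide a length-8 window over [0..7] … [4..11] (5 windows); first occurrence of each distinct factor:
  [  0..  7] 01000100
  [  1..  8] 10001001
  [  2..  9] 00010010
  [  3.. 10] 00100100
  [  4.. 11] 01001000
distinct factors: {00010010, 00100100, 01000100, 01001000, 10001001}
count = 5  (Sturmian bound for length 8 is 9)

5


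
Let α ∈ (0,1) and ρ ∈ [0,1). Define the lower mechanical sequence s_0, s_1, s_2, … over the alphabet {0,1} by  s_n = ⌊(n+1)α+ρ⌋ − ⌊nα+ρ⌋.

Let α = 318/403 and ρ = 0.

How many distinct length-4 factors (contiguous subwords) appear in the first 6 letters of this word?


3

t_n = ⌊(n·318)/403⌋ for n = 0 … 6:
  n=0…6: ⌊0/403⌋=0 ⌊318/403⌋=0 ⌊636/403⌋=1 ⌊954/403⌋=2 ⌊1272/403⌋=3 ⌊1590/403⌋=3 ⌊1908/403⌋=4
s_n = t_(n+1) − t_n for n = 0 … 5 gives
prefix = 011101
slide a length-4 window over [0..3] … [2..5] (3 windows); first occurrence of each distinct factor:
  [  0..  3] 0111
  [  1..  4] 1110
  [  2..  5] 1101
distinct factors: {0111, 1101, 1110}
count = 3  (Sturmian bound for length 4 is 5)


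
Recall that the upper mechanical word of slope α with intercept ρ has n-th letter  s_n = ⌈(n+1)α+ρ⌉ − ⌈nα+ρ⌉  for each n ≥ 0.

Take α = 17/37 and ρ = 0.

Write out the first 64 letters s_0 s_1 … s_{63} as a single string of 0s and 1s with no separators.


n=0: ⌈(1·17)/37⌉ − ⌈(0·17)/37⌉ = ⌈17/37⌉ − ⌈0/37⌉ = 1 − 0 = 1
n=1: ⌈(2·17)/37⌉ − ⌈(1·17)/37⌉ = ⌈34/37⌉ − ⌈17/37⌉ = 1 − 1 = 0
n=2: ⌈(3·17)/37⌉ − ⌈(2·17)/37⌉ = ⌈51/37⌉ − ⌈34/37⌉ = 2 − 1 = 1
n=3: ⌈(4·17)/37⌉ − ⌈(3·17)/37⌉ = ⌈68/37⌉ − ⌈51/37⌉ = 2 − 2 = 0
n=4: ⌈(5·17)/37⌉ − ⌈(4·17)/37⌉ = ⌈85/37⌉ − ⌈68/37⌉ = 3 − 2 = 1
n=5: ⌈(6·17)/37⌉ − ⌈(5·17)/37⌉ = ⌈102/37⌉ − ⌈85/37⌉ = 3 − 3 = 0
n=6: ⌈(7·17)/37⌉ − ⌈(6·17)/37⌉ = ⌈119/37⌉ − ⌈102/37⌉ = 4 − 3 = 1
n=7: ⌈(8·17)/37⌉ − ⌈(7·17)/37⌉ = ⌈136/37⌉ − ⌈119/37⌉ = 4 − 4 = 0
n=8: ⌈(9·17)/37⌉ − ⌈(8·17)/37⌉ = ⌈153/37⌉ − ⌈136/37⌉ = 5 − 4 = 1
n=9: ⌈(10·17)/37⌉ − ⌈(9·17)/37⌉ = ⌈170/37⌉ − ⌈153/37⌉ = 5 − 5 = 0
n=10: ⌈(11·17)/37⌉ − ⌈(10·17)/37⌉ = ⌈187/37⌉ − ⌈170/37⌉ = 6 − 5 = 1
n=11: ⌈(12·17)/37⌉ − ⌈(11·17)/37⌉ = ⌈204/37⌉ − ⌈187/37⌉ = 6 − 6 = 0
n=12: ⌈(13·17)/37⌉ − ⌈(12·17)/37⌉ = ⌈221/37⌉ − ⌈204/37⌉ = 6 − 6 = 0
n=13: ⌈(14·17)/37⌉ − ⌈(13·17)/37⌉ = ⌈238/37⌉ − ⌈221/37⌉ = 7 − 6 = 1
n=14: ⌈(15·17)/37⌉ − ⌈(14·17)/37⌉ = ⌈255/37⌉ − ⌈238/37⌉ = 7 − 7 = 0
n=15: ⌈(16·17)/37⌉ − ⌈(15·17)/37⌉ = ⌈272/37⌉ − ⌈255/37⌉ = 8 − 7 = 1
n=16: ⌈(17·17)/37⌉ − ⌈(16·17)/37⌉ = ⌈289/37⌉ − ⌈272/37⌉ = 8 − 8 = 0
n=17: ⌈(18·17)/37⌉ − ⌈(17·17)/37⌉ = ⌈306/37⌉ − ⌈289/37⌉ = 9 − 8 = 1
n=18: ⌈(19·17)/37⌉ − ⌈(18·17)/37⌉ = ⌈323/37⌉ − ⌈306/37⌉ = 9 − 9 = 0
n=19: ⌈(20·17)/37⌉ − ⌈(19·17)/37⌉ = ⌈340/37⌉ − ⌈323/37⌉ = 10 − 9 = 1
n=20: ⌈(21·17)/37⌉ − ⌈(20·17)/37⌉ = ⌈357/37⌉ − ⌈340/37⌉ = 10 − 10 = 0
n=21: ⌈(22·17)/37⌉ − ⌈(21·17)/37⌉ = ⌈374/37⌉ − ⌈357/37⌉ = 11 − 10 = 1
n=22: ⌈(23·17)/37⌉ − ⌈(22·17)/37⌉ = ⌈391/37⌉ − ⌈374/37⌉ = 11 − 11 = 0
n=23: ⌈(24·17)/37⌉ − ⌈(23·17)/37⌉ = ⌈408/37⌉ − ⌈391/37⌉ = 12 − 11 = 1
n=24: ⌈(25·17)/37⌉ − ⌈(24·17)/37⌉ = ⌈425/37⌉ − ⌈408/37⌉ = 12 − 12 = 0
n=25: ⌈(26·17)/37⌉ − ⌈(25·17)/37⌉ = ⌈442/37⌉ − ⌈425/37⌉ = 12 − 12 = 0
n=26: ⌈(27·17)/37⌉ − ⌈(26·17)/37⌉ = ⌈459/37⌉ − ⌈442/37⌉ = 13 − 12 = 1
n=27: ⌈(28·17)/37⌉ − ⌈(27·17)/37⌉ = ⌈476/37⌉ − ⌈459/37⌉ = 13 − 13 = 0
n=28: ⌈(29·17)/37⌉ − ⌈(28·17)/37⌉ = ⌈493/37⌉ − ⌈476/37⌉ = 14 − 13 = 1
n=29: ⌈(30·17)/37⌉ − ⌈(29·17)/37⌉ = ⌈510/37⌉ − ⌈493/37⌉ = 14 − 14 = 0
n=30: ⌈(31·17)/37⌉ − ⌈(30·17)/37⌉ = ⌈527/37⌉ − ⌈510/37⌉ = 15 − 14 = 1
n=31: ⌈(32·17)/37⌉ − ⌈(31·17)/37⌉ = ⌈544/37⌉ − ⌈527/37⌉ = 15 − 15 = 0
n=32: ⌈(33·17)/37⌉ − ⌈(32·17)/37⌉ = ⌈561/37⌉ − ⌈544/37⌉ = 16 − 15 = 1
n=33: ⌈(34·17)/37⌉ − ⌈(33·17)/37⌉ = ⌈578/37⌉ − ⌈561/37⌉ = 16 − 16 = 0
n=34: ⌈(35·17)/37⌉ − ⌈(34·17)/37⌉ = ⌈595/37⌉ − ⌈578/37⌉ = 17 − 16 = 1
n=35: ⌈(36·17)/37⌉ − ⌈(35·17)/37⌉ = ⌈612/37⌉ − ⌈595/37⌉ = 17 − 17 = 0
n=36: ⌈(37·17)/37⌉ − ⌈(36·17)/37⌉ = ⌈629/37⌉ − ⌈612/37⌉ = 17 − 17 = 0
n=37: ⌈(38·17)/37⌉ − ⌈(37·17)/37⌉ = ⌈646/37⌉ − ⌈629/37⌉ = 18 − 17 = 1
n=38: ⌈(39·17)/37⌉ − ⌈(38·17)/37⌉ = ⌈663/37⌉ − ⌈646/37⌉ = 18 − 18 = 0
n=39: ⌈(40·17)/37⌉ − ⌈(39·17)/37⌉ = ⌈680/37⌉ − ⌈663/37⌉ = 19 − 18 = 1
n=40: ⌈(41·17)/37⌉ − ⌈(40·17)/37⌉ = ⌈697/37⌉ − ⌈680/37⌉ = 19 − 19 = 0
n=41: ⌈(42·17)/37⌉ − ⌈(41·17)/37⌉ = ⌈714/37⌉ − ⌈697/37⌉ = 20 − 19 = 1
n=42: ⌈(43·17)/37⌉ − ⌈(42·17)/37⌉ = ⌈731/37⌉ − ⌈714/37⌉ = 20 − 20 = 0
n=43: ⌈(44·17)/37⌉ − ⌈(43·17)/37⌉ = ⌈748/37⌉ − ⌈731/37⌉ = 21 − 20 = 1
n=44: ⌈(45·17)/37⌉ − ⌈(44·17)/37⌉ = ⌈765/37⌉ − ⌈748/37⌉ = 21 − 21 = 0
n=45: ⌈(46·17)/37⌉ − ⌈(45·17)/37⌉ = ⌈782/37⌉ − ⌈765/37⌉ = 22 − 21 = 1
n=46: ⌈(47·17)/37⌉ − ⌈(46·17)/37⌉ = ⌈799/37⌉ − ⌈782/37⌉ = 22 − 22 = 0
n=47: ⌈(48·17)/37⌉ − ⌈(47·17)/37⌉ = ⌈816/37⌉ − ⌈799/37⌉ = 23 − 22 = 1
n=48: ⌈(49·17)/37⌉ − ⌈(48·17)/37⌉ = ⌈833/37⌉ − ⌈816/37⌉ = 23 − 23 = 0
n=49: ⌈(50·17)/37⌉ − ⌈(49·17)/37⌉ = ⌈850/37⌉ − ⌈833/37⌉ = 23 − 23 = 0
n=50: ⌈(51·17)/37⌉ − ⌈(50·17)/37⌉ = ⌈867/37⌉ − ⌈850/37⌉ = 24 − 23 = 1
n=51: ⌈(52·17)/37⌉ − ⌈(51·17)/37⌉ = ⌈884/37⌉ − ⌈867/37⌉ = 24 − 24 = 0
n=52: ⌈(53·17)/37⌉ − ⌈(52·17)/37⌉ = ⌈901/37⌉ − ⌈884/37⌉ = 25 − 24 = 1
n=53: ⌈(54·17)/37⌉ − ⌈(53·17)/37⌉ = ⌈918/37⌉ − ⌈901/37⌉ = 25 − 25 = 0
n=54: ⌈(55·17)/37⌉ − ⌈(54·17)/37⌉ = ⌈935/37⌉ − ⌈918/37⌉ = 26 − 25 = 1
n=55: ⌈(56·17)/37⌉ − ⌈(55·17)/37⌉ = ⌈952/37⌉ − ⌈935/37⌉ = 26 − 26 = 0
n=56: ⌈(57·17)/37⌉ − ⌈(56·17)/37⌉ = ⌈969/37⌉ − ⌈952/37⌉ = 27 − 26 = 1
n=57: ⌈(58·17)/37⌉ − ⌈(57·17)/37⌉ = ⌈986/37⌉ − ⌈969/37⌉ = 27 − 27 = 0
n=58: ⌈(59·17)/37⌉ − ⌈(58·17)/37⌉ = ⌈1003/37⌉ − ⌈986/37⌉ = 28 − 27 = 1
n=59: ⌈(60·17)/37⌉ − ⌈(59·17)/37⌉ = ⌈1020/37⌉ − ⌈1003/37⌉ = 28 − 28 = 0
n=60: ⌈(61·17)/37⌉ − ⌈(60·17)/37⌉ = ⌈1037/37⌉ − ⌈1020/37⌉ = 29 − 28 = 1
n=61: ⌈(62·17)/37⌉ − ⌈(61·17)/37⌉ = ⌈1054/37⌉ − ⌈1037/37⌉ = 29 − 29 = 0
n=62: ⌈(63·17)/37⌉ − ⌈(62·17)/37⌉ = ⌈1071/37⌉ − ⌈1054/37⌉ = 29 − 29 = 0
n=63: ⌈(64·17)/37⌉ − ⌈(63·17)/37⌉ = ⌈1088/37⌉ − ⌈1071/37⌉ = 30 − 29 = 1

1010101010100101010101010010101010100101010101010010101010101001


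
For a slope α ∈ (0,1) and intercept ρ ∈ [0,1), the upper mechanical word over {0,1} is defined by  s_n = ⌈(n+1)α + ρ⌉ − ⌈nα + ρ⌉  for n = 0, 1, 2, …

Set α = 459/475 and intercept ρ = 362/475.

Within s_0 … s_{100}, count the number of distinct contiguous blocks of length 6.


t_n = ⌈(n·459+362)/475⌉ for n = 0 … 101:
  n=0…9: ⌈362/475⌉=1 ⌈821/475⌉=2 ⌈1280/475⌉=3 ⌈1739/475⌉=4 ⌈2198/475⌉=5 ⌈2657/475⌉=6 ⌈3116/475⌉=7 ⌈3575/475⌉=8 ⌈4034/475⌉=9 ⌈4493/475⌉=10
  n=10…19: ⌈4952/475⌉=11 ⌈5411/475⌉=12 ⌈5870/475⌉=13 ⌈6329/475⌉=14 ⌈6788/475⌉=15 ⌈7247/475⌉=16 ⌈7706/475⌉=17 ⌈8165/475⌉=18 ⌈8624/475⌉=19 ⌈9083/475⌉=20
  n=20…29: ⌈9542/475⌉=21 ⌈10001/475⌉=22 ⌈10460/475⌉=23 ⌈10919/475⌉=23 ⌈11378/475⌉=24 ⌈11837/475⌉=25 ⌈12296/475⌉=26 ⌈12755/475⌉=27 ⌈13214/475⌉=28 ⌈13673/475⌉=29
  n=30…39: ⌈14132/475⌉=30 ⌈14591/475⌉=31 ⌈15050/475⌉=32 ⌈15509/475⌉=33 ⌈15968/475⌉=34 ⌈16427/475⌉=35 ⌈16886/475⌉=36 ⌈17345/475⌉=37 ⌈17804/475⌉=38 ⌈18263/475⌉=39
  n=40…49: ⌈18722/475⌉=40 ⌈19181/475⌉=41 ⌈19640/475⌉=42 ⌈20099/475⌉=43 ⌈20558/475⌉=44 ⌈21017/475⌉=45 ⌈21476/475⌉=46 ⌈21935/475⌉=47 ⌈22394/475⌉=48 ⌈22853/475⌉=49
  n=50…59: ⌈23312/475⌉=50 ⌈23771/475⌉=51 ⌈24230/475⌉=52 ⌈24689/475⌉=52 ⌈25148/475⌉=53 ⌈25607/475⌉=54 ⌈26066/475⌉=55 ⌈26525/475⌉=56 ⌈26984/475⌉=57 ⌈27443/475⌉=58
  n=60…69: ⌈27902/475⌉=59 ⌈28361/475⌉=60 ⌈28820/475⌉=61 ⌈29279/475⌉=62 ⌈29738/475⌉=63 ⌈30197/475⌉=64 ⌈30656/475⌉=65 ⌈31115/475⌉=66 ⌈31574/475⌉=67 ⌈32033/475⌉=68
  n=70…79: ⌈32492/475⌉=69 ⌈32951/475⌉=70 ⌈33410/475⌉=71 ⌈33869/475⌉=72 ⌈34328/475⌉=73 ⌈34787/475⌉=74 ⌈35246/475⌉=75 ⌈35705/475⌉=76 ⌈36164/475⌉=77 ⌈36623/475⌉=78
  n=80…89: ⌈37082/475⌉=79 ⌈37541/475⌉=80 ⌈38000/475⌉=80 ⌈38459/475⌉=81 ⌈38918/475⌉=82 ⌈39377/475⌉=83 ⌈39836/475⌉=84 ⌈40295/475⌉=85 ⌈40754/475⌉=86 ⌈41213/475⌉=87
  n=90…99: ⌈41672/475⌉=88 ⌈42131/475⌉=89 ⌈42590/475⌉=90 ⌈43049/475⌉=91 ⌈43508/475⌉=92 ⌈43967/475⌉=93 ⌈44426/475⌉=94 ⌈44885/475⌉=95 ⌈45344/475⌉=96 ⌈45803/475⌉=97
  n=100…101: ⌈46262/475⌉=98 ⌈46721/475⌉=99
s_n = t_(n+1) − t_n for n = 0 … 100 gives
prefix = 11111111111111111111110111111111111111111111111111110111111111111111111111111111101111111111111111111
slide a length-6 window over [0..5] … [95..100] (96 windows); first occurrence of each distinct factor:
  [  0..  5] 111111
  [ 17.. 22] 111110
  [ 18.. 23] 111101
  [ 19.. 24] 111011
  [ 20.. 25] 110111
  [ 21.. 26] 101111
  [ 22.. 27] 011111
  (the other 89 windows repeat one of these)
distinct factors: {011111, 101111, 110111, 111011, 111101, 111110, 111111}
count = 7  (Sturmian bound for length 6 is 7)

7


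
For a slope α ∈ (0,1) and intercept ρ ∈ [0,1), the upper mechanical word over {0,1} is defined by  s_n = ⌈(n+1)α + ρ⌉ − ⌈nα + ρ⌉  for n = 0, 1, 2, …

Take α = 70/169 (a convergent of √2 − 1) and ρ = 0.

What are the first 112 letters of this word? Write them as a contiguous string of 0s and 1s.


n=0: ⌈(1·70)/169⌉ − ⌈(0·70)/169⌉ = ⌈70/169⌉ − ⌈0/169⌉ = 1 − 0 = 1
n=1: ⌈(2·70)/169⌉ − ⌈(1·70)/169⌉ = ⌈140/169⌉ − ⌈70/169⌉ = 1 − 1 = 0
n=2: ⌈(3·70)/169⌉ − ⌈(2·70)/169⌉ = ⌈210/169⌉ − ⌈140/169⌉ = 2 − 1 = 1
n=3: ⌈(4·70)/169⌉ − ⌈(3·70)/169⌉ = ⌈280/169⌉ − ⌈210/169⌉ = 2 − 2 = 0
n=4: ⌈(5·70)/169⌉ − ⌈(4·70)/169⌉ = ⌈350/169⌉ − ⌈280/169⌉ = 3 − 2 = 1
n=5: ⌈(6·70)/169⌉ − ⌈(5·70)/169⌉ = ⌈420/169⌉ − ⌈350/169⌉ = 3 − 3 = 0
n=6: ⌈(7·70)/169⌉ − ⌈(6·70)/169⌉ = ⌈490/169⌉ − ⌈420/169⌉ = 3 − 3 = 0
n=7: ⌈(8·70)/169⌉ − ⌈(7·70)/169⌉ = ⌈560/169⌉ − ⌈490/169⌉ = 4 − 3 = 1
n=8: ⌈(9·70)/169⌉ − ⌈(8·70)/169⌉ = ⌈630/169⌉ − ⌈560/169⌉ = 4 − 4 = 0
n=9: ⌈(10·70)/169⌉ − ⌈(9·70)/169⌉ = ⌈700/169⌉ − ⌈630/169⌉ = 5 − 4 = 1
n=10: ⌈(11·70)/169⌉ − ⌈(10·70)/169⌉ = ⌈770/169⌉ − ⌈700/169⌉ = 5 − 5 = 0
n=11: ⌈(12·70)/169⌉ − ⌈(11·70)/169⌉ = ⌈840/169⌉ − ⌈770/169⌉ = 5 − 5 = 0
n=12: ⌈(13·70)/169⌉ − ⌈(12·70)/169⌉ = ⌈910/169⌉ − ⌈840/169⌉ = 6 − 5 = 1
n=13: ⌈(14·70)/169⌉ − ⌈(13·70)/169⌉ = ⌈980/169⌉ − ⌈910/169⌉ = 6 − 6 = 0
n=14: ⌈(15·70)/169⌉ − ⌈(14·70)/169⌉ = ⌈1050/169⌉ − ⌈980/169⌉ = 7 − 6 = 1
n=15: ⌈(16·70)/169⌉ − ⌈(15·70)/169⌉ = ⌈1120/169⌉ − ⌈1050/169⌉ = 7 − 7 = 0
n=16: ⌈(17·70)/169⌉ − ⌈(16·70)/169⌉ = ⌈1190/169⌉ − ⌈1120/169⌉ = 8 − 7 = 1
n=17: ⌈(18·70)/169⌉ − ⌈(17·70)/169⌉ = ⌈1260/169⌉ − ⌈1190/169⌉ = 8 − 8 = 0
n=18: ⌈(19·70)/169⌉ − ⌈(18·70)/169⌉ = ⌈1330/169⌉ − ⌈1260/169⌉ = 8 − 8 = 0
n=19: ⌈(20·70)/169⌉ − ⌈(19·70)/169⌉ = ⌈1400/169⌉ − ⌈1330/169⌉ = 9 − 8 = 1
n=20: ⌈(21·70)/169⌉ − ⌈(20·70)/169⌉ = ⌈1470/169⌉ − ⌈1400/169⌉ = 9 − 9 = 0
n=21: ⌈(22·70)/169⌉ − ⌈(21·70)/169⌉ = ⌈1540/169⌉ − ⌈1470/169⌉ = 10 − 9 = 1
n=22: ⌈(23·70)/169⌉ − ⌈(22·70)/169⌉ = ⌈1610/169⌉ − ⌈1540/169⌉ = 10 − 10 = 0
n=23: ⌈(24·70)/169⌉ − ⌈(23·70)/169⌉ = ⌈1680/169⌉ − ⌈1610/169⌉ = 10 − 10 = 0
n=24: ⌈(25·70)/169⌉ − ⌈(24·70)/169⌉ = ⌈1750/169⌉ − ⌈1680/169⌉ = 11 − 10 = 1
n=25: ⌈(26·70)/169⌉ − ⌈(25·70)/169⌉ = ⌈1820/169⌉ − ⌈1750/169⌉ = 11 − 11 = 0
n=26: ⌈(27·70)/169⌉ − ⌈(26·70)/169⌉ = ⌈1890/169⌉ − ⌈1820/169⌉ = 12 − 11 = 1
n=27: ⌈(28·70)/169⌉ − ⌈(27·70)/169⌉ = ⌈1960/169⌉ − ⌈1890/169⌉ = 12 − 12 = 0
n=28: ⌈(29·70)/169⌉ − ⌈(28·70)/169⌉ = ⌈2030/169⌉ − ⌈1960/169⌉ = 13 − 12 = 1
n=29: ⌈(30·70)/169⌉ − ⌈(29·70)/169⌉ = ⌈2100/169⌉ − ⌈2030/169⌉ = 13 − 13 = 0
n=30: ⌈(31·70)/169⌉ − ⌈(30·70)/169⌉ = ⌈2170/169⌉ − ⌈2100/169⌉ = 13 − 13 = 0
n=31: ⌈(32·70)/169⌉ − ⌈(31·70)/169⌉ = ⌈2240/169⌉ − ⌈2170/169⌉ = 14 − 13 = 1
n=32: ⌈(33·70)/169⌉ − ⌈(32·70)/169⌉ = ⌈2310/169⌉ − ⌈2240/169⌉ = 14 − 14 = 0
n=33: ⌈(34·70)/169⌉ − ⌈(33·70)/169⌉ = ⌈2380/169⌉ − ⌈2310/169⌉ = 15 − 14 = 1
n=34: ⌈(35·70)/169⌉ − ⌈(34·70)/169⌉ = ⌈2450/169⌉ − ⌈2380/169⌉ = 15 − 15 = 0
n=35: ⌈(36·70)/169⌉ − ⌈(35·70)/169⌉ = ⌈2520/169⌉ − ⌈2450/169⌉ = 15 − 15 = 0
n=36: ⌈(37·70)/169⌉ − ⌈(36·70)/169⌉ = ⌈2590/169⌉ − ⌈2520/169⌉ = 16 − 15 = 1
n=37: ⌈(38·70)/169⌉ − ⌈(37·70)/169⌉ = ⌈2660/169⌉ − ⌈2590/169⌉ = 16 − 16 = 0
n=38: ⌈(39·70)/169⌉ − ⌈(38·70)/169⌉ = ⌈2730/169⌉ − ⌈2660/169⌉ = 17 − 16 = 1
n=39: ⌈(40·70)/169⌉ − ⌈(39·70)/169⌉ = ⌈2800/169⌉ − ⌈2730/169⌉ = 17 − 17 = 0
n=40: ⌈(41·70)/169⌉ − ⌈(40·70)/169⌉ = ⌈2870/169⌉ − ⌈2800/169⌉ = 17 − 17 = 0
n=41: ⌈(42·70)/169⌉ − ⌈(41·70)/169⌉ = ⌈2940/169⌉ − ⌈2870/169⌉ = 18 − 17 = 1
n=42: ⌈(43·70)/169⌉ − ⌈(42·70)/169⌉ = ⌈3010/169⌉ − ⌈2940/169⌉ = 18 − 18 = 0
n=43: ⌈(44·70)/169⌉ − ⌈(43·70)/169⌉ = ⌈3080/169⌉ − ⌈3010/169⌉ = 19 − 18 = 1
n=44: ⌈(45·70)/169⌉ − ⌈(44·70)/169⌉ = ⌈3150/169⌉ − ⌈3080/169⌉ = 19 − 19 = 0
n=45: ⌈(46·70)/169⌉ − ⌈(45·70)/169⌉ = ⌈3220/169⌉ − ⌈3150/169⌉ = 20 − 19 = 1
n=46: ⌈(47·70)/169⌉ − ⌈(46·70)/169⌉ = ⌈3290/169⌉ − ⌈3220/169⌉ = 20 − 20 = 0
n=47: ⌈(48·70)/169⌉ − ⌈(47·70)/169⌉ = ⌈3360/169⌉ − ⌈3290/169⌉ = 20 − 20 = 0
n=48: ⌈(49·70)/169⌉ − ⌈(48·70)/169⌉ = ⌈3430/169⌉ − ⌈3360/169⌉ = 21 − 20 = 1
n=49: ⌈(50·70)/169⌉ − ⌈(49·70)/169⌉ = ⌈3500/169⌉ − ⌈3430/169⌉ = 21 − 21 = 0
n=50: ⌈(51·70)/169⌉ − ⌈(50·70)/169⌉ = ⌈3570/169⌉ − ⌈3500/169⌉ = 22 − 21 = 1
n=51: ⌈(52·70)/169⌉ − ⌈(51·70)/169⌉ = ⌈3640/169⌉ − ⌈3570/169⌉ = 22 − 22 = 0
n=52: ⌈(53·70)/169⌉ − ⌈(52·70)/169⌉ = ⌈3710/169⌉ − ⌈3640/169⌉ = 22 − 22 = 0
n=53: ⌈(54·70)/169⌉ − ⌈(53·70)/169⌉ = ⌈3780/169⌉ − ⌈3710/169⌉ = 23 − 22 = 1
n=54: ⌈(55·70)/169⌉ − ⌈(54·70)/169⌉ = ⌈3850/169⌉ − ⌈3780/169⌉ = 23 − 23 = 0
n=55: ⌈(56·70)/169⌉ − ⌈(55·70)/169⌉ = ⌈3920/169⌉ − ⌈3850/169⌉ = 24 − 23 = 1
n=56: ⌈(57·70)/169⌉ − ⌈(56·70)/169⌉ = ⌈3990/169⌉ − ⌈3920/169⌉ = 24 − 24 = 0
n=57: ⌈(58·70)/169⌉ − ⌈(57·70)/169⌉ = ⌈4060/169⌉ − ⌈3990/169⌉ = 25 − 24 = 1
n=58: ⌈(59·70)/169⌉ − ⌈(58·70)/169⌉ = ⌈4130/169⌉ − ⌈4060/169⌉ = 25 − 25 = 0
n=59: ⌈(60·70)/169⌉ − ⌈(59·70)/169⌉ = ⌈4200/169⌉ − ⌈4130/169⌉ = 25 − 25 = 0
n=60: ⌈(61·70)/169⌉ − ⌈(60·70)/169⌉ = ⌈4270/169⌉ − ⌈4200/169⌉ = 26 − 25 = 1
n=61: ⌈(62·70)/169⌉ − ⌈(61·70)/169⌉ = ⌈4340/169⌉ − ⌈4270/169⌉ = 26 − 26 = 0
n=62: ⌈(63·70)/169⌉ − ⌈(62·70)/169⌉ = ⌈4410/169⌉ − ⌈4340/169⌉ = 27 − 26 = 1
n=63: ⌈(64·70)/169⌉ − ⌈(63·70)/169⌉ = ⌈4480/169⌉ − ⌈4410/169⌉ = 27 − 27 = 0
n=64: ⌈(65·70)/169⌉ − ⌈(64·70)/169⌉ = ⌈4550/169⌉ − ⌈4480/169⌉ = 27 − 27 = 0
n=65: ⌈(66·70)/169⌉ − ⌈(65·70)/169⌉ = ⌈4620/169⌉ − ⌈4550/169⌉ = 28 − 27 = 1
n=66: ⌈(67·70)/169⌉ − ⌈(66·70)/169⌉ = ⌈4690/169⌉ − ⌈4620/169⌉ = 28 − 28 = 0
n=67: ⌈(68·70)/169⌉ − ⌈(67·70)/169⌉ = ⌈4760/169⌉ − ⌈4690/169⌉ = 29 − 28 = 1
n=68: ⌈(69·70)/169⌉ − ⌈(68·70)/169⌉ = ⌈4830/169⌉ − ⌈4760/169⌉ = 29 − 29 = 0
n=69: ⌈(70·70)/169⌉ − ⌈(69·70)/169⌉ = ⌈4900/169⌉ − ⌈4830/169⌉ = 29 − 29 = 0
n=70: ⌈(71·70)/169⌉ − ⌈(70·70)/169⌉ = ⌈4970/169⌉ − ⌈4900/169⌉ = 30 − 29 = 1
n=71: ⌈(72·70)/169⌉ − ⌈(71·70)/169⌉ = ⌈5040/169⌉ − ⌈4970/169⌉ = 30 − 30 = 0
n=72: ⌈(73·70)/169⌉ − ⌈(72·70)/169⌉ = ⌈5110/169⌉ − ⌈5040/169⌉ = 31 − 30 = 1
n=73: ⌈(74·70)/169⌉ − ⌈(73·70)/169⌉ = ⌈5180/169⌉ − ⌈5110/169⌉ = 31 − 31 = 0
n=74: ⌈(75·70)/169⌉ − ⌈(74·70)/169⌉ = ⌈5250/169⌉ − ⌈5180/169⌉ = 32 − 31 = 1
n=75: ⌈(76·70)/169⌉ − ⌈(75·70)/169⌉ = ⌈5320/169⌉ − ⌈5250/169⌉ = 32 − 32 = 0
n=76: ⌈(77·70)/169⌉ − ⌈(76·70)/169⌉ = ⌈5390/169⌉ − ⌈5320/169⌉ = 32 − 32 = 0
n=77: ⌈(78·70)/169⌉ − ⌈(77·70)/169⌉ = ⌈5460/169⌉ − ⌈5390/169⌉ = 33 − 32 = 1
n=78: ⌈(79·70)/169⌉ − ⌈(78·70)/169⌉ = ⌈5530/169⌉ − ⌈5460/169⌉ = 33 − 33 = 0
n=79: ⌈(80·70)/169⌉ − ⌈(79·70)/169⌉ = ⌈5600/169⌉ − ⌈5530/169⌉ = 34 − 33 = 1
n=80: ⌈(81·70)/169⌉ − ⌈(80·70)/169⌉ = ⌈5670/169⌉ − ⌈5600/169⌉ = 34 − 34 = 0
n=81: ⌈(82·70)/169⌉ − ⌈(81·70)/169⌉ = ⌈5740/169⌉ − ⌈5670/169⌉ = 34 − 34 = 0
n=82: ⌈(83·70)/169⌉ − ⌈(82·70)/169⌉ = ⌈5810/169⌉ − ⌈5740/169⌉ = 35 − 34 = 1
n=83: ⌈(84·70)/169⌉ − ⌈(83·70)/169⌉ = ⌈5880/169⌉ − ⌈5810/169⌉ = 35 − 35 = 0
n=84: ⌈(85·70)/169⌉ − ⌈(84·70)/169⌉ = ⌈5950/169⌉ − ⌈5880/169⌉ = 36 − 35 = 1
n=85: ⌈(86·70)/169⌉ − ⌈(85·70)/169⌉ = ⌈6020/169⌉ − ⌈5950/169⌉ = 36 − 36 = 0
n=86: ⌈(87·70)/169⌉ − ⌈(86·70)/169⌉ = ⌈6090/169⌉ − ⌈6020/169⌉ = 37 − 36 = 1
n=87: ⌈(88·70)/169⌉ − ⌈(87·70)/169⌉ = ⌈6160/169⌉ − ⌈6090/169⌉ = 37 − 37 = 0
n=88: ⌈(89·70)/169⌉ − ⌈(88·70)/169⌉ = ⌈6230/169⌉ − ⌈6160/169⌉ = 37 − 37 = 0
n=89: ⌈(90·70)/169⌉ − ⌈(89·70)/169⌉ = ⌈6300/169⌉ − ⌈6230/169⌉ = 38 − 37 = 1
n=90: ⌈(91·70)/169⌉ − ⌈(90·70)/169⌉ = ⌈6370/169⌉ − ⌈6300/169⌉ = 38 − 38 = 0
n=91: ⌈(92·70)/169⌉ − ⌈(91·70)/169⌉ = ⌈6440/169⌉ − ⌈6370/169⌉ = 39 − 38 = 1
n=92: ⌈(93·70)/169⌉ − ⌈(92·70)/169⌉ = ⌈6510/169⌉ − ⌈6440/169⌉ = 39 − 39 = 0
n=93: ⌈(94·70)/169⌉ − ⌈(93·70)/169⌉ = ⌈6580/169⌉ − ⌈6510/169⌉ = 39 − 39 = 0
n=94: ⌈(95·70)/169⌉ − ⌈(94·70)/169⌉ = ⌈6650/169⌉ − ⌈6580/169⌉ = 40 − 39 = 1
n=95: ⌈(96·70)/169⌉ − ⌈(95·70)/169⌉ = ⌈6720/169⌉ − ⌈6650/169⌉ = 40 − 40 = 0
n=96: ⌈(97·70)/169⌉ − ⌈(96·70)/169⌉ = ⌈6790/169⌉ − ⌈6720/169⌉ = 41 − 40 = 1
n=97: ⌈(98·70)/169⌉ − ⌈(97·70)/169⌉ = ⌈6860/169⌉ − ⌈6790/169⌉ = 41 − 41 = 0
n=98: ⌈(99·70)/169⌉ − ⌈(98·70)/169⌉ = ⌈6930/169⌉ − ⌈6860/169⌉ = 42 − 41 = 1
n=99: ⌈(100·70)/169⌉ − ⌈(99·70)/169⌉ = ⌈7000/169⌉ − ⌈6930/169⌉ = 42 − 42 = 0
n=100: ⌈(101·70)/169⌉ − ⌈(100·70)/169⌉ = ⌈7070/169⌉ − ⌈7000/169⌉ = 42 − 42 = 0
n=101: ⌈(102·70)/169⌉ − ⌈(101·70)/169⌉ = ⌈7140/169⌉ − ⌈7070/169⌉ = 43 − 42 = 1
n=102: ⌈(103·70)/169⌉ − ⌈(102·70)/169⌉ = ⌈7210/169⌉ − ⌈7140/169⌉ = 43 − 43 = 0
n=103: ⌈(104·70)/169⌉ − ⌈(103·70)/169⌉ = ⌈7280/169⌉ − ⌈7210/169⌉ = 44 − 43 = 1
n=104: ⌈(105·70)/169⌉ − ⌈(104·70)/169⌉ = ⌈7350/169⌉ − ⌈7280/169⌉ = 44 − 44 = 0
n=105: ⌈(106·70)/169⌉ − ⌈(105·70)/169⌉ = ⌈7420/169⌉ − ⌈7350/169⌉ = 44 − 44 = 0
n=106: ⌈(107·70)/169⌉ − ⌈(106·70)/169⌉ = ⌈7490/169⌉ − ⌈7420/169⌉ = 45 − 44 = 1
n=107: ⌈(108·70)/169⌉ − ⌈(107·70)/169⌉ = ⌈7560/169⌉ − ⌈7490/169⌉ = 45 − 45 = 0
n=108: ⌈(109·70)/169⌉ − ⌈(108·70)/169⌉ = ⌈7630/169⌉ − ⌈7560/169⌉ = 46 − 45 = 1
n=109: ⌈(110·70)/169⌉ − ⌈(109·70)/169⌉ = ⌈7700/169⌉ − ⌈7630/169⌉ = 46 − 46 = 0
n=110: ⌈(111·70)/169⌉ − ⌈(110·70)/169⌉ = ⌈7770/169⌉ − ⌈7700/169⌉ = 46 − 46 = 0
n=111: ⌈(112·70)/169⌉ − ⌈(111·70)/169⌉ = ⌈7840/169⌉ − ⌈7770/169⌉ = 47 − 46 = 1

1010100101001010100101001010100101001010010101001010010101001010010100101010010100101010010100101010010100101001


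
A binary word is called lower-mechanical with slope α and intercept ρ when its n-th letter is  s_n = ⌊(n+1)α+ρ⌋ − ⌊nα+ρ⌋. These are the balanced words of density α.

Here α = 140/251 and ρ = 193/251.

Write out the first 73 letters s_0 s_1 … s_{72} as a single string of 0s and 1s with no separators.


1011010101011010101011010101011010101011010101011010101101010101101010101

n=0: ⌊(1·140+193)/251⌋ − ⌊(0·140+193)/251⌋ = ⌊333/251⌋ − ⌊193/251⌋ = 1 − 0 = 1
n=1: ⌊(2·140+193)/251⌋ − ⌊(1·140+193)/251⌋ = ⌊473/251⌋ − ⌊333/251⌋ = 1 − 1 = 0
n=2: ⌊(3·140+193)/251⌋ − ⌊(2·140+193)/251⌋ = ⌊613/251⌋ − ⌊473/251⌋ = 2 − 1 = 1
n=3: ⌊(4·140+193)/251⌋ − ⌊(3·140+193)/251⌋ = ⌊753/251⌋ − ⌊613/251⌋ = 3 − 2 = 1
n=4: ⌊(5·140+193)/251⌋ − ⌊(4·140+193)/251⌋ = ⌊893/251⌋ − ⌊753/251⌋ = 3 − 3 = 0
n=5: ⌊(6·140+193)/251⌋ − ⌊(5·140+193)/251⌋ = ⌊1033/251⌋ − ⌊893/251⌋ = 4 − 3 = 1
n=6: ⌊(7·140+193)/251⌋ − ⌊(6·140+193)/251⌋ = ⌊1173/251⌋ − ⌊1033/251⌋ = 4 − 4 = 0
n=7: ⌊(8·140+193)/251⌋ − ⌊(7·140+193)/251⌋ = ⌊1313/251⌋ − ⌊1173/251⌋ = 5 − 4 = 1
n=8: ⌊(9·140+193)/251⌋ − ⌊(8·140+193)/251⌋ = ⌊1453/251⌋ − ⌊1313/251⌋ = 5 − 5 = 0
n=9: ⌊(10·140+193)/251⌋ − ⌊(9·140+193)/251⌋ = ⌊1593/251⌋ − ⌊1453/251⌋ = 6 − 5 = 1
n=10: ⌊(11·140+193)/251⌋ − ⌊(10·140+193)/251⌋ = ⌊1733/251⌋ − ⌊1593/251⌋ = 6 − 6 = 0
n=11: ⌊(12·140+193)/251⌋ − ⌊(11·140+193)/251⌋ = ⌊1873/251⌋ − ⌊1733/251⌋ = 7 − 6 = 1
n=12: ⌊(13·140+193)/251⌋ − ⌊(12·140+193)/251⌋ = ⌊2013/251⌋ − ⌊1873/251⌋ = 8 − 7 = 1
n=13: ⌊(14·140+193)/251⌋ − ⌊(13·140+193)/251⌋ = ⌊2153/251⌋ − ⌊2013/251⌋ = 8 − 8 = 0
n=14: ⌊(15·140+193)/251⌋ − ⌊(14·140+193)/251⌋ = ⌊2293/251⌋ − ⌊2153/251⌋ = 9 − 8 = 1
n=15: ⌊(16·140+193)/251⌋ − ⌊(15·140+193)/251⌋ = ⌊2433/251⌋ − ⌊2293/251⌋ = 9 − 9 = 0
n=16: ⌊(17·140+193)/251⌋ − ⌊(16·140+193)/251⌋ = ⌊2573/251⌋ − ⌊2433/251⌋ = 10 − 9 = 1
n=17: ⌊(18·140+193)/251⌋ − ⌊(17·140+193)/251⌋ = ⌊2713/251⌋ − ⌊2573/251⌋ = 10 − 10 = 0
n=18: ⌊(19·140+193)/251⌋ − ⌊(18·140+193)/251⌋ = ⌊2853/251⌋ − ⌊2713/251⌋ = 11 − 10 = 1
n=19: ⌊(20·140+193)/251⌋ − ⌊(19·140+193)/251⌋ = ⌊2993/251⌋ − ⌊2853/251⌋ = 11 − 11 = 0
n=20: ⌊(21·140+193)/251⌋ − ⌊(20·140+193)/251⌋ = ⌊3133/251⌋ − ⌊2993/251⌋ = 12 − 11 = 1
n=21: ⌊(22·140+193)/251⌋ − ⌊(21·140+193)/251⌋ = ⌊3273/251⌋ − ⌊3133/251⌋ = 13 − 12 = 1
n=22: ⌊(23·140+193)/251⌋ − ⌊(22·140+193)/251⌋ = ⌊3413/251⌋ − ⌊3273/251⌋ = 13 − 13 = 0
n=23: ⌊(24·140+193)/251⌋ − ⌊(23·140+193)/251⌋ = ⌊3553/251⌋ − ⌊3413/251⌋ = 14 − 13 = 1
n=24: ⌊(25·140+193)/251⌋ − ⌊(24·140+193)/251⌋ = ⌊3693/251⌋ − ⌊3553/251⌋ = 14 − 14 = 0
n=25: ⌊(26·140+193)/251⌋ − ⌊(25·140+193)/251⌋ = ⌊3833/251⌋ − ⌊3693/251⌋ = 15 − 14 = 1
n=26: ⌊(27·140+193)/251⌋ − ⌊(26·140+193)/251⌋ = ⌊3973/251⌋ − ⌊3833/251⌋ = 15 − 15 = 0
n=27: ⌊(28·140+193)/251⌋ − ⌊(27·140+193)/251⌋ = ⌊4113/251⌋ − ⌊3973/251⌋ = 16 − 15 = 1
n=28: ⌊(29·140+193)/251⌋ − ⌊(28·140+193)/251⌋ = ⌊4253/251⌋ − ⌊4113/251⌋ = 16 − 16 = 0
n=29: ⌊(30·140+193)/251⌋ − ⌊(29·140+193)/251⌋ = ⌊4393/251⌋ − ⌊4253/251⌋ = 17 − 16 = 1
n=30: ⌊(31·140+193)/251⌋ − ⌊(30·140+193)/251⌋ = ⌊4533/251⌋ − ⌊4393/251⌋ = 18 − 17 = 1
n=31: ⌊(32·140+193)/251⌋ − ⌊(31·140+193)/251⌋ = ⌊4673/251⌋ − ⌊4533/251⌋ = 18 − 18 = 0
n=32: ⌊(33·140+193)/251⌋ − ⌊(32·140+193)/251⌋ = ⌊4813/251⌋ − ⌊4673/251⌋ = 19 − 18 = 1
n=33: ⌊(34·140+193)/251⌋ − ⌊(33·140+193)/251⌋ = ⌊4953/251⌋ − ⌊4813/251⌋ = 19 − 19 = 0
n=34: ⌊(35·140+193)/251⌋ − ⌊(34·140+193)/251⌋ = ⌊5093/251⌋ − ⌊4953/251⌋ = 20 − 19 = 1
n=35: ⌊(36·140+193)/251⌋ − ⌊(35·140+193)/251⌋ = ⌊5233/251⌋ − ⌊5093/251⌋ = 20 − 20 = 0
n=36: ⌊(37·140+193)/251⌋ − ⌊(36·140+193)/251⌋ = ⌊5373/251⌋ − ⌊5233/251⌋ = 21 − 20 = 1
n=37: ⌊(38·140+193)/251⌋ − ⌊(37·140+193)/251⌋ = ⌊5513/251⌋ − ⌊5373/251⌋ = 21 − 21 = 0
n=38: ⌊(39·140+193)/251⌋ − ⌊(38·140+193)/251⌋ = ⌊5653/251⌋ − ⌊5513/251⌋ = 22 − 21 = 1
n=39: ⌊(40·140+193)/251⌋ − ⌊(39·140+193)/251⌋ = ⌊5793/251⌋ − ⌊5653/251⌋ = 23 − 22 = 1
n=40: ⌊(41·140+193)/251⌋ − ⌊(40·140+193)/251⌋ = ⌊5933/251⌋ − ⌊5793/251⌋ = 23 − 23 = 0
n=41: ⌊(42·140+193)/251⌋ − ⌊(41·140+193)/251⌋ = ⌊6073/251⌋ − ⌊5933/251⌋ = 24 − 23 = 1
n=42: ⌊(43·140+193)/251⌋ − ⌊(42·140+193)/251⌋ = ⌊6213/251⌋ − ⌊6073/251⌋ = 24 − 24 = 0
n=43: ⌊(44·140+193)/251⌋ − ⌊(43·140+193)/251⌋ = ⌊6353/251⌋ − ⌊6213/251⌋ = 25 − 24 = 1
n=44: ⌊(45·140+193)/251⌋ − ⌊(44·140+193)/251⌋ = ⌊6493/251⌋ − ⌊6353/251⌋ = 25 − 25 = 0
n=45: ⌊(46·140+193)/251⌋ − ⌊(45·140+193)/251⌋ = ⌊6633/251⌋ − ⌊6493/251⌋ = 26 − 25 = 1
n=46: ⌊(47·140+193)/251⌋ − ⌊(46·140+193)/251⌋ = ⌊6773/251⌋ − ⌊6633/251⌋ = 26 − 26 = 0
n=47: ⌊(48·140+193)/251⌋ − ⌊(47·140+193)/251⌋ = ⌊6913/251⌋ − ⌊6773/251⌋ = 27 − 26 = 1
n=48: ⌊(49·140+193)/251⌋ − ⌊(48·140+193)/251⌋ = ⌊7053/251⌋ − ⌊6913/251⌋ = 28 − 27 = 1
n=49: ⌊(50·140+193)/251⌋ − ⌊(49·140+193)/251⌋ = ⌊7193/251⌋ − ⌊7053/251⌋ = 28 − 28 = 0
n=50: ⌊(51·140+193)/251⌋ − ⌊(50·140+193)/251⌋ = ⌊7333/251⌋ − ⌊7193/251⌋ = 29 − 28 = 1
n=51: ⌊(52·140+193)/251⌋ − ⌊(51·140+193)/251⌋ = ⌊7473/251⌋ − ⌊7333/251⌋ = 29 − 29 = 0
n=52: ⌊(53·140+193)/251⌋ − ⌊(52·140+193)/251⌋ = ⌊7613/251⌋ − ⌊7473/251⌋ = 30 − 29 = 1
n=53: ⌊(54·140+193)/251⌋ − ⌊(53·140+193)/251⌋ = ⌊7753/251⌋ − ⌊7613/251⌋ = 30 − 30 = 0
n=54: ⌊(55·140+193)/251⌋ − ⌊(54·140+193)/251⌋ = ⌊7893/251⌋ − ⌊7753/251⌋ = 31 − 30 = 1
n=55: ⌊(56·140+193)/251⌋ − ⌊(55·140+193)/251⌋ = ⌊8033/251⌋ − ⌊7893/251⌋ = 32 − 31 = 1
n=56: ⌊(57·140+193)/251⌋ − ⌊(56·140+193)/251⌋ = ⌊8173/251⌋ − ⌊8033/251⌋ = 32 − 32 = 0
n=57: ⌊(58·140+193)/251⌋ − ⌊(57·140+193)/251⌋ = ⌊8313/251⌋ − ⌊8173/251⌋ = 33 − 32 = 1
n=58: ⌊(59·140+193)/251⌋ − ⌊(58·140+193)/251⌋ = ⌊8453/251⌋ − ⌊8313/251⌋ = 33 − 33 = 0
n=59: ⌊(60·140+193)/251⌋ − ⌊(59·140+193)/251⌋ = ⌊8593/251⌋ − ⌊8453/251⌋ = 34 − 33 = 1
n=60: ⌊(61·140+193)/251⌋ − ⌊(60·140+193)/251⌋ = ⌊8733/251⌋ − ⌊8593/251⌋ = 34 − 34 = 0
n=61: ⌊(62·140+193)/251⌋ − ⌊(61·140+193)/251⌋ = ⌊8873/251⌋ − ⌊8733/251⌋ = 35 − 34 = 1
n=62: ⌊(63·140+193)/251⌋ − ⌊(62·140+193)/251⌋ = ⌊9013/251⌋ − ⌊8873/251⌋ = 35 − 35 = 0
n=63: ⌊(64·140+193)/251⌋ − ⌊(63·140+193)/251⌋ = ⌊9153/251⌋ − ⌊9013/251⌋ = 36 − 35 = 1
n=64: ⌊(65·140+193)/251⌋ − ⌊(64·140+193)/251⌋ = ⌊9293/251⌋ − ⌊9153/251⌋ = 37 − 36 = 1
n=65: ⌊(66·140+193)/251⌋ − ⌊(65·140+193)/251⌋ = ⌊9433/251⌋ − ⌊9293/251⌋ = 37 − 37 = 0
n=66: ⌊(67·140+193)/251⌋ − ⌊(66·140+193)/251⌋ = ⌊9573/251⌋ − ⌊9433/251⌋ = 38 − 37 = 1
n=67: ⌊(68·140+193)/251⌋ − ⌊(67·140+193)/251⌋ = ⌊9713/251⌋ − ⌊9573/251⌋ = 38 − 38 = 0
n=68: ⌊(69·140+193)/251⌋ − ⌊(68·140+193)/251⌋ = ⌊9853/251⌋ − ⌊9713/251⌋ = 39 − 38 = 1
n=69: ⌊(70·140+193)/251⌋ − ⌊(69·140+193)/251⌋ = ⌊9993/251⌋ − ⌊9853/251⌋ = 39 − 39 = 0
n=70: ⌊(71·140+193)/251⌋ − ⌊(70·140+193)/251⌋ = ⌊10133/251⌋ − ⌊9993/251⌋ = 40 − 39 = 1
n=71: ⌊(72·140+193)/251⌋ − ⌊(71·140+193)/251⌋ = ⌊10273/251⌋ − ⌊10133/251⌋ = 40 − 40 = 0
n=72: ⌊(73·140+193)/251⌋ − ⌊(72·140+193)/251⌋ = ⌊10413/251⌋ − ⌊10273/251⌋ = 41 − 40 = 1


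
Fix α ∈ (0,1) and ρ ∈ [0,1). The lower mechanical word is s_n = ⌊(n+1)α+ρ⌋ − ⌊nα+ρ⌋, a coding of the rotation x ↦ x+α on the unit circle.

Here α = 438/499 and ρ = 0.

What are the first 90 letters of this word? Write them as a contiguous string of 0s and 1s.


011111110111111101111111011111110111111101111111101111111011111110111111101111111011111110

n=0: ⌊(1·438)/499⌋ − ⌊(0·438)/499⌋ = ⌊438/499⌋ − ⌊0/499⌋ = 0 − 0 = 0
n=1: ⌊(2·438)/499⌋ − ⌊(1·438)/499⌋ = ⌊876/499⌋ − ⌊438/499⌋ = 1 − 0 = 1
n=2: ⌊(3·438)/499⌋ − ⌊(2·438)/499⌋ = ⌊1314/499⌋ − ⌊876/499⌋ = 2 − 1 = 1
n=3: ⌊(4·438)/499⌋ − ⌊(3·438)/499⌋ = ⌊1752/499⌋ − ⌊1314/499⌋ = 3 − 2 = 1
n=4: ⌊(5·438)/499⌋ − ⌊(4·438)/499⌋ = ⌊2190/499⌋ − ⌊1752/499⌋ = 4 − 3 = 1
n=5: ⌊(6·438)/499⌋ − ⌊(5·438)/499⌋ = ⌊2628/499⌋ − ⌊2190/499⌋ = 5 − 4 = 1
n=6: ⌊(7·438)/499⌋ − ⌊(6·438)/499⌋ = ⌊3066/499⌋ − ⌊2628/499⌋ = 6 − 5 = 1
n=7: ⌊(8·438)/499⌋ − ⌊(7·438)/499⌋ = ⌊3504/499⌋ − ⌊3066/499⌋ = 7 − 6 = 1
n=8: ⌊(9·438)/499⌋ − ⌊(8·438)/499⌋ = ⌊3942/499⌋ − ⌊3504/499⌋ = 7 − 7 = 0
n=9: ⌊(10·438)/499⌋ − ⌊(9·438)/499⌋ = ⌊4380/499⌋ − ⌊3942/499⌋ = 8 − 7 = 1
n=10: ⌊(11·438)/499⌋ − ⌊(10·438)/499⌋ = ⌊4818/499⌋ − ⌊4380/499⌋ = 9 − 8 = 1
n=11: ⌊(12·438)/499⌋ − ⌊(11·438)/499⌋ = ⌊5256/499⌋ − ⌊4818/499⌋ = 10 − 9 = 1
n=12: ⌊(13·438)/499⌋ − ⌊(12·438)/499⌋ = ⌊5694/499⌋ − ⌊5256/499⌋ = 11 − 10 = 1
n=13: ⌊(14·438)/499⌋ − ⌊(13·438)/499⌋ = ⌊6132/499⌋ − ⌊5694/499⌋ = 12 − 11 = 1
n=14: ⌊(15·438)/499⌋ − ⌊(14·438)/499⌋ = ⌊6570/499⌋ − ⌊6132/499⌋ = 13 − 12 = 1
n=15: ⌊(16·438)/499⌋ − ⌊(15·438)/499⌋ = ⌊7008/499⌋ − ⌊6570/499⌋ = 14 − 13 = 1
n=16: ⌊(17·438)/499⌋ − ⌊(16·438)/499⌋ = ⌊7446/499⌋ − ⌊7008/499⌋ = 14 − 14 = 0
n=17: ⌊(18·438)/499⌋ − ⌊(17·438)/499⌋ = ⌊7884/499⌋ − ⌊7446/499⌋ = 15 − 14 = 1
n=18: ⌊(19·438)/499⌋ − ⌊(18·438)/499⌋ = ⌊8322/499⌋ − ⌊7884/499⌋ = 16 − 15 = 1
n=19: ⌊(20·438)/499⌋ − ⌊(19·438)/499⌋ = ⌊8760/499⌋ − ⌊8322/499⌋ = 17 − 16 = 1
n=20: ⌊(21·438)/499⌋ − ⌊(20·438)/499⌋ = ⌊9198/499⌋ − ⌊8760/499⌋ = 18 − 17 = 1
n=21: ⌊(22·438)/499⌋ − ⌊(21·438)/499⌋ = ⌊9636/499⌋ − ⌊9198/499⌋ = 19 − 18 = 1
n=22: ⌊(23·438)/499⌋ − ⌊(22·438)/499⌋ = ⌊10074/499⌋ − ⌊9636/499⌋ = 20 − 19 = 1
n=23: ⌊(24·438)/499⌋ − ⌊(23·438)/499⌋ = ⌊10512/499⌋ − ⌊10074/499⌋ = 21 − 20 = 1
n=24: ⌊(25·438)/499⌋ − ⌊(24·438)/499⌋ = ⌊10950/499⌋ − ⌊10512/499⌋ = 21 − 21 = 0
n=25: ⌊(26·438)/499⌋ − ⌊(25·438)/499⌋ = ⌊11388/499⌋ − ⌊10950/499⌋ = 22 − 21 = 1
n=26: ⌊(27·438)/499⌋ − ⌊(26·438)/499⌋ = ⌊11826/499⌋ − ⌊11388/499⌋ = 23 − 22 = 1
n=27: ⌊(28·438)/499⌋ − ⌊(27·438)/499⌋ = ⌊12264/499⌋ − ⌊11826/499⌋ = 24 − 23 = 1
n=28: ⌊(29·438)/499⌋ − ⌊(28·438)/499⌋ = ⌊12702/499⌋ − ⌊12264/499⌋ = 25 − 24 = 1
n=29: ⌊(30·438)/499⌋ − ⌊(29·438)/499⌋ = ⌊13140/499⌋ − ⌊12702/499⌋ = 26 − 25 = 1
n=30: ⌊(31·438)/499⌋ − ⌊(30·438)/499⌋ = ⌊13578/499⌋ − ⌊13140/499⌋ = 27 − 26 = 1
n=31: ⌊(32·438)/499⌋ − ⌊(31·438)/499⌋ = ⌊14016/499⌋ − ⌊13578/499⌋ = 28 − 27 = 1
n=32: ⌊(33·438)/499⌋ − ⌊(32·438)/499⌋ = ⌊14454/499⌋ − ⌊14016/499⌋ = 28 − 28 = 0
n=33: ⌊(34·438)/499⌋ − ⌊(33·438)/499⌋ = ⌊14892/499⌋ − ⌊14454/499⌋ = 29 − 28 = 1
n=34: ⌊(35·438)/499⌋ − ⌊(34·438)/499⌋ = ⌊15330/499⌋ − ⌊14892/499⌋ = 30 − 29 = 1
n=35: ⌊(36·438)/499⌋ − ⌊(35·438)/499⌋ = ⌊15768/499⌋ − ⌊15330/499⌋ = 31 − 30 = 1
n=36: ⌊(37·438)/499⌋ − ⌊(36·438)/499⌋ = ⌊16206/499⌋ − ⌊15768/499⌋ = 32 − 31 = 1
n=37: ⌊(38·438)/499⌋ − ⌊(37·438)/499⌋ = ⌊16644/499⌋ − ⌊16206/499⌋ = 33 − 32 = 1
n=38: ⌊(39·438)/499⌋ − ⌊(38·438)/499⌋ = ⌊17082/499⌋ − ⌊16644/499⌋ = 34 − 33 = 1
n=39: ⌊(40·438)/499⌋ − ⌊(39·438)/499⌋ = ⌊17520/499⌋ − ⌊17082/499⌋ = 35 − 34 = 1
n=40: ⌊(41·438)/499⌋ − ⌊(40·438)/499⌋ = ⌊17958/499⌋ − ⌊17520/499⌋ = 35 − 35 = 0
n=41: ⌊(42·438)/499⌋ − ⌊(41·438)/499⌋ = ⌊18396/499⌋ − ⌊17958/499⌋ = 36 − 35 = 1
n=42: ⌊(43·438)/499⌋ − ⌊(42·438)/499⌋ = ⌊18834/499⌋ − ⌊18396/499⌋ = 37 − 36 = 1
n=43: ⌊(44·438)/499⌋ − ⌊(43·438)/499⌋ = ⌊19272/499⌋ − ⌊18834/499⌋ = 38 − 37 = 1
n=44: ⌊(45·438)/499⌋ − ⌊(44·438)/499⌋ = ⌊19710/499⌋ − ⌊19272/499⌋ = 39 − 38 = 1
n=45: ⌊(46·438)/499⌋ − ⌊(45·438)/499⌋ = ⌊20148/499⌋ − ⌊19710/499⌋ = 40 − 39 = 1
n=46: ⌊(47·438)/499⌋ − ⌊(46·438)/499⌋ = ⌊20586/499⌋ − ⌊20148/499⌋ = 41 − 40 = 1
n=47: ⌊(48·438)/499⌋ − ⌊(47·438)/499⌋ = ⌊21024/499⌋ − ⌊20586/499⌋ = 42 − 41 = 1
n=48: ⌊(49·438)/499⌋ − ⌊(48·438)/499⌋ = ⌊21462/499⌋ − ⌊21024/499⌋ = 43 − 42 = 1
n=49: ⌊(50·438)/499⌋ − ⌊(49·438)/499⌋ = ⌊21900/499⌋ − ⌊21462/499⌋ = 43 − 43 = 0
n=50: ⌊(51·438)/499⌋ − ⌊(50·438)/499⌋ = ⌊22338/499⌋ − ⌊21900/499⌋ = 44 − 43 = 1
n=51: ⌊(52·438)/499⌋ − ⌊(51·438)/499⌋ = ⌊22776/499⌋ − ⌊22338/499⌋ = 45 − 44 = 1
n=52: ⌊(53·438)/499⌋ − ⌊(52·438)/499⌋ = ⌊23214/499⌋ − ⌊22776/499⌋ = 46 − 45 = 1
n=53: ⌊(54·438)/499⌋ − ⌊(53·438)/499⌋ = ⌊23652/499⌋ − ⌊23214/499⌋ = 47 − 46 = 1
n=54: ⌊(55·438)/499⌋ − ⌊(54·438)/499⌋ = ⌊24090/499⌋ − ⌊23652/499⌋ = 48 − 47 = 1
n=55: ⌊(56·438)/499⌋ − ⌊(55·438)/499⌋ = ⌊24528/499⌋ − ⌊24090/499⌋ = 49 − 48 = 1
n=56: ⌊(57·438)/499⌋ − ⌊(56·438)/499⌋ = ⌊24966/499⌋ − ⌊24528/499⌋ = 50 − 49 = 1
n=57: ⌊(58·438)/499⌋ − ⌊(57·438)/499⌋ = ⌊25404/499⌋ − ⌊24966/499⌋ = 50 − 50 = 0
n=58: ⌊(59·438)/499⌋ − ⌊(58·438)/499⌋ = ⌊25842/499⌋ − ⌊25404/499⌋ = 51 − 50 = 1
n=59: ⌊(60·438)/499⌋ − ⌊(59·438)/499⌋ = ⌊26280/499⌋ − ⌊25842/499⌋ = 52 − 51 = 1
n=60: ⌊(61·438)/499⌋ − ⌊(60·438)/499⌋ = ⌊26718/499⌋ − ⌊26280/499⌋ = 53 − 52 = 1
n=61: ⌊(62·438)/499⌋ − ⌊(61·438)/499⌋ = ⌊27156/499⌋ − ⌊26718/499⌋ = 54 − 53 = 1
n=62: ⌊(63·438)/499⌋ − ⌊(62·438)/499⌋ = ⌊27594/499⌋ − ⌊27156/499⌋ = 55 − 54 = 1
n=63: ⌊(64·438)/499⌋ − ⌊(63·438)/499⌋ = ⌊28032/499⌋ − ⌊27594/499⌋ = 56 − 55 = 1
n=64: ⌊(65·438)/499⌋ − ⌊(64·438)/499⌋ = ⌊28470/499⌋ − ⌊28032/499⌋ = 57 − 56 = 1
n=65: ⌊(66·438)/499⌋ − ⌊(65·438)/499⌋ = ⌊28908/499⌋ − ⌊28470/499⌋ = 57 − 57 = 0
n=66: ⌊(67·438)/499⌋ − ⌊(66·438)/499⌋ = ⌊29346/499⌋ − ⌊28908/499⌋ = 58 − 57 = 1
n=67: ⌊(68·438)/499⌋ − ⌊(67·438)/499⌋ = ⌊29784/499⌋ − ⌊29346/499⌋ = 59 − 58 = 1
n=68: ⌊(69·438)/499⌋ − ⌊(68·438)/499⌋ = ⌊30222/499⌋ − ⌊29784/499⌋ = 60 − 59 = 1
n=69: ⌊(70·438)/499⌋ − ⌊(69·438)/499⌋ = ⌊30660/499⌋ − ⌊30222/499⌋ = 61 − 60 = 1
n=70: ⌊(71·438)/499⌋ − ⌊(70·438)/499⌋ = ⌊31098/499⌋ − ⌊30660/499⌋ = 62 − 61 = 1
n=71: ⌊(72·438)/499⌋ − ⌊(71·438)/499⌋ = ⌊31536/499⌋ − ⌊31098/499⌋ = 63 − 62 = 1
n=72: ⌊(73·438)/499⌋ − ⌊(72·438)/499⌋ = ⌊31974/499⌋ − ⌊31536/499⌋ = 64 − 63 = 1
n=73: ⌊(74·438)/499⌋ − ⌊(73·438)/499⌋ = ⌊32412/499⌋ − ⌊31974/499⌋ = 64 − 64 = 0
n=74: ⌊(75·438)/499⌋ − ⌊(74·438)/499⌋ = ⌊32850/499⌋ − ⌊32412/499⌋ = 65 − 64 = 1
n=75: ⌊(76·438)/499⌋ − ⌊(75·438)/499⌋ = ⌊33288/499⌋ − ⌊32850/499⌋ = 66 − 65 = 1
n=76: ⌊(77·438)/499⌋ − ⌊(76·438)/499⌋ = ⌊33726/499⌋ − ⌊33288/499⌋ = 67 − 66 = 1
n=77: ⌊(78·438)/499⌋ − ⌊(77·438)/499⌋ = ⌊34164/499⌋ − ⌊33726/499⌋ = 68 − 67 = 1
n=78: ⌊(79·438)/499⌋ − ⌊(78·438)/499⌋ = ⌊34602/499⌋ − ⌊34164/499⌋ = 69 − 68 = 1
n=79: ⌊(80·438)/499⌋ − ⌊(79·438)/499⌋ = ⌊35040/499⌋ − ⌊34602/499⌋ = 70 − 69 = 1
n=80: ⌊(81·438)/499⌋ − ⌊(80·438)/499⌋ = ⌊35478/499⌋ − ⌊35040/499⌋ = 71 − 70 = 1
n=81: ⌊(82·438)/499⌋ − ⌊(81·438)/499⌋ = ⌊35916/499⌋ − ⌊35478/499⌋ = 71 − 71 = 0
n=82: ⌊(83·438)/499⌋ − ⌊(82·438)/499⌋ = ⌊36354/499⌋ − ⌊35916/499⌋ = 72 − 71 = 1
n=83: ⌊(84·438)/499⌋ − ⌊(83·438)/499⌋ = ⌊36792/499⌋ − ⌊36354/499⌋ = 73 − 72 = 1
n=84: ⌊(85·438)/499⌋ − ⌊(84·438)/499⌋ = ⌊37230/499⌋ − ⌊36792/499⌋ = 74 − 73 = 1
n=85: ⌊(86·438)/499⌋ − ⌊(85·438)/499⌋ = ⌊37668/499⌋ − ⌊37230/499⌋ = 75 − 74 = 1
n=86: ⌊(87·438)/499⌋ − ⌊(86·438)/499⌋ = ⌊38106/499⌋ − ⌊37668/499⌋ = 76 − 75 = 1
n=87: ⌊(88·438)/499⌋ − ⌊(87·438)/499⌋ = ⌊38544/499⌋ − ⌊38106/499⌋ = 77 − 76 = 1
n=88: ⌊(89·438)/499⌋ − ⌊(88·438)/499⌋ = ⌊38982/499⌋ − ⌊38544/499⌋ = 78 − 77 = 1
n=89: ⌊(90·438)/499⌋ − ⌊(89·438)/499⌋ = ⌊39420/499⌋ − ⌊38982/499⌋ = 78 − 78 = 0
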